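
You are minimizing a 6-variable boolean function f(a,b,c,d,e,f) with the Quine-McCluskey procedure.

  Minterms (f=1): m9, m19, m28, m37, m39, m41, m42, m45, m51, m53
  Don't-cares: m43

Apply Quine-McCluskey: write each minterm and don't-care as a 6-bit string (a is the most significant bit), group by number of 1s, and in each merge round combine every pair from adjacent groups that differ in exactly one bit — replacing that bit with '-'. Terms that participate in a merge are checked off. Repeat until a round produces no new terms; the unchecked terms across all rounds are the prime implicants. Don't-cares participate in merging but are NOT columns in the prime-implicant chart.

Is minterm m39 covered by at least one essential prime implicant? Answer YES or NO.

size-2^0 implicants → 001001(✓)  010011(✓)  011100  100101(✓)  100111(✓)  101001(✓)  101010(✓)  101011(✓)  101101(✓)  110011(✓)  110101(✓)
size-2^1 implicants → -01001  -10011  1-0101  10-101  1001-1  101-01  1010-1  10101-
Unchecked terms (primes): -01001, -10011, 011100, 1-0101, 10-101, 1001-1, 101-01, 1010-1, 10101-
Minterm coverage:
  m9 ⊆ -01001 [E]
  m19 ⊆ -10011 [E]
  m28 ⊆ 011100 [E]
  m37 ⊆ 1-0101,10-101,1001-1
  m39 ⊆ 1001-1 [E]
  m41 ⊆ -01001,101-01,1010-1
  m42 ⊆ 10101- [E]
  m45 ⊆ 10-101,101-01
  m51 ⊆ -10011 [E]
  m53 ⊆ 1-0101 [E]
E = {-01001, -10011, 011100, 1-0101, 1001-1, 10101-}

YES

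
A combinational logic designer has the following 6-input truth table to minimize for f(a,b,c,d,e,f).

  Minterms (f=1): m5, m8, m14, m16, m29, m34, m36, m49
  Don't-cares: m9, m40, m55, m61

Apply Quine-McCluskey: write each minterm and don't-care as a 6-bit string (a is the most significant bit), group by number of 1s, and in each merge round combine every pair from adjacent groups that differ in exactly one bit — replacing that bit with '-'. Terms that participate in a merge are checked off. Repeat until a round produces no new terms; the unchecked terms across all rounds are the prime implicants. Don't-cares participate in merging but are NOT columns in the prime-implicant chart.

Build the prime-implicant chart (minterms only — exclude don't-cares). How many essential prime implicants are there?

7

size-2^0 implicants → 000101  001000(✓)  001001(✓)  001110  010000  011101(✓)  100010  100100  101000(✓)  110001  110111  111101(✓)
size-2^1 implicants → -01000  -11101  00100-
Unchecked terms (primes): -01000, -11101, 000101, 00100-, 001110, 010000, 100010, 100100, 110001, 110111
Minterm coverage:
  m5 ⊆ 000101 [E]
  m8 ⊆ -01000,00100-
  m14 ⊆ 001110 [E]
  m16 ⊆ 010000 [E]
  m29 ⊆ -11101 [E]
  m34 ⊆ 100010 [E]
  m36 ⊆ 100100 [E]
  m49 ⊆ 110001 [E]
E = {-11101, 000101, 001110, 010000, 100010, 100100, 110001}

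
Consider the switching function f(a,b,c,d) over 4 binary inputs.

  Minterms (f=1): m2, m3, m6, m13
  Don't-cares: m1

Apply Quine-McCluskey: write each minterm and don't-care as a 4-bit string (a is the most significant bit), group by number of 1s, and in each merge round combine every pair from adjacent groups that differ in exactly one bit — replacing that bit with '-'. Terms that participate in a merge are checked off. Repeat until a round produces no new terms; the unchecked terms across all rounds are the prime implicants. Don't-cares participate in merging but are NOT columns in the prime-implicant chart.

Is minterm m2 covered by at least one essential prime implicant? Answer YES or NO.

YES

Round 0: 0001✓ 0010✓ 0011✓ 0110✓ 1101
Round 1: 0-10 00-1 001-
PIs = {0-10, 00-1, 001-, 1101}
Coverage chart:
  m2: 0-10,001-
  m3: 00-1,001-
  m6: 0-10 ←essential
  m13: 1101 ←essential
Essential: 0-10, 1101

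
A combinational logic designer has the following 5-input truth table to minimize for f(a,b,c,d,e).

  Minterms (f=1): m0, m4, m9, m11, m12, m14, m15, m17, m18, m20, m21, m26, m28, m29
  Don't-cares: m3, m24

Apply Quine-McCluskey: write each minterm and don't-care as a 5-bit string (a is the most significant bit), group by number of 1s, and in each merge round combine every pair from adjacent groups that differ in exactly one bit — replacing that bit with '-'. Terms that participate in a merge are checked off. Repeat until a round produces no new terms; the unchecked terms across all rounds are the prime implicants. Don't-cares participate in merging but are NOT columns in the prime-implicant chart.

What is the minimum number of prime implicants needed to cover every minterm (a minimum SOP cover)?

[col 0] 00000*, 00011*, 00100*, 01001*, 01011*, 01100*, 01110*, 01111*, 10001*, 10010*, 10100*, 10101*, 11000*, 11010*, 11100*, 11101*
[col 1] -0100*, -1100*, 0-011, 0-100*, 00-00, 01-11, 010-1, 011-0, 0111-, 1-010, 1-100*, 1-101*, 10-01, 1010-*, 11-00, 110-0, 1110-*
[col 2] --100, 1-10-
Prime implicants: --100, 0-011, 00-00, 01-11, 010-1, 011-0, 0111-, 1-010, 1-10-, 10-01, 11-00, 110-0
PI chart (minterm → PIs covering it):
  0 | 00-00  (sole → essential)
  4 | --100,00-00
  9 | 010-1  (sole → essential)
  11 | 0-011,01-11,010-1
  12 | --100,011-0
  14 | 011-0,0111-
  15 | 01-11,0111-
  17 | 10-01  (sole → essential)
  18 | 1-010  (sole → essential)
  20 | --100,1-10-
  21 | 1-10-,10-01
  26 | 1-010,110-0
  28 | --100,1-10-,11-00
  29 | 1-10-  (sole → essential)
Essential prime implicants: 00-00, 010-1, 1-010, 1-10-, 10-01
Petrick residual → --100, 0111-
Minimum SOP uses 7 PIs: cd'e' + a'b'd'e' + a'bc'e + a'bcd + ac'de' + acd' + ab'd'e

7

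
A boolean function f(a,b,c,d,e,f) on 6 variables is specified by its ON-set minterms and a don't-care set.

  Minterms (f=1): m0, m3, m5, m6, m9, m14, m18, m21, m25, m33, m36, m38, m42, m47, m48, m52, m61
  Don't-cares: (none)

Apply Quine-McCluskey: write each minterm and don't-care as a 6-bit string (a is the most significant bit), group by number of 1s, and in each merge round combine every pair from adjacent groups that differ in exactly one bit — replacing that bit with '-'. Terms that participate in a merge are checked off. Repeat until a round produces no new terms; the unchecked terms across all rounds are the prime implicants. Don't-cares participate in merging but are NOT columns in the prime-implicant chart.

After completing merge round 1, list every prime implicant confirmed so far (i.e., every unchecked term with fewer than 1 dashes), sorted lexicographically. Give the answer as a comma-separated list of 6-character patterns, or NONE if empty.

size-2^0 implicants → 000000  000011  000101(✓)  000110(✓)  001001(✓)  001110(✓)  010010  010101(✓)  011001(✓)  100001  100100(✓)  100110(✓)  101010  101111  110000(✓)  110100(✓)  111101
size-2^1 implicants → -00110  0-0101  0-1001  00-110  1-0100  1001-0  110-00
Unchecked terms (primes): -00110, 0-0101, 0-1001, 00-110, 000000, 000011, 010010, 1-0100, 100001, 1001-0, 101010, 101111, 110-00, 111101

000000, 000011, 010010, 100001, 101010, 101111, 111101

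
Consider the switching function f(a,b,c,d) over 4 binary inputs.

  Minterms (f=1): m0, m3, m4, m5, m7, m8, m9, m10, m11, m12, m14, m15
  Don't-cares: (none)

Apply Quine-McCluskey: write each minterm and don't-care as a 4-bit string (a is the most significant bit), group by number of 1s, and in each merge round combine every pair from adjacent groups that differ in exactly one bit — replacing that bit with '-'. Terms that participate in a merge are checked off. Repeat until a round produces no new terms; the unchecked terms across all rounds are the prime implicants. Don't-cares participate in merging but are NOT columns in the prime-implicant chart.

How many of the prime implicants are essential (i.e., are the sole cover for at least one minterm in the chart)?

Round 0: 0000✓ 0011✓ 0100✓ 0101✓ 0111✓ 1000✓ 1001✓ 1010✓ 1011✓ 1100✓ 1110✓ 1111✓
Round 1: -000✓ -011✓ -100✓ -111✓ 0-00✓ 0-11✓ 01-1 010- 1-00✓ 1-10✓ 1-11✓ 10-0✓ 10-1✓ 100-✓ 101-✓ 11-0✓ 111-✓
Round 2: --00 --11 1--0 1-1- 10--
PIs = {--00, --11, 01-1, 010-, 1--0, 1-1-, 10--}
Coverage chart:
  m0: --00 ←essential
  m3: --11 ←essential
  m4: --00,010-
  m5: 01-1,010-
  m7: --11,01-1
  m8: --00,1--0,10--
  m9: 10-- ←essential
  m10: 1--0,1-1-,10--
  m11: --11,1-1-,10--
  m12: --00,1--0
  m14: 1--0,1-1-
  m15: --11,1-1-
Essential: --00, --11, 10--

3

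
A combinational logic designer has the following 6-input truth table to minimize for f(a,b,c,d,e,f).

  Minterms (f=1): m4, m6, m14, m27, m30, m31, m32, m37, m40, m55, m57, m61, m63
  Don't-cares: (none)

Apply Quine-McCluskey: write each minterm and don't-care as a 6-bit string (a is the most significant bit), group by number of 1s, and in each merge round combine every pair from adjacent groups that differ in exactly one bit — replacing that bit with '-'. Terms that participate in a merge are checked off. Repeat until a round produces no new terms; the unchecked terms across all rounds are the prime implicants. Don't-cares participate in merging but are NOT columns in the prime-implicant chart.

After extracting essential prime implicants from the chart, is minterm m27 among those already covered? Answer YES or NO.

[col 0] 000100*, 000110*, 001110*, 011011*, 011110*, 011111*, 100000*, 100101, 101000*, 110111*, 111001*, 111101*, 111111*
[col 1] -11111, 0-1110, 00-110, 0001-0, 011-11, 01111-, 10-000, 11-111, 111-01, 1111-1
Prime implicants: -11111, 0-1110, 00-110, 0001-0, 011-11, 01111-, 10-000, 100101, 11-111, 111-01, 1111-1
PI chart (minterm → PIs covering it):
  4 | 0001-0  (sole → essential)
  6 | 00-110,0001-0
  14 | 0-1110,00-110
  27 | 011-11  (sole → essential)
  30 | 0-1110,01111-
  31 | -11111,011-11,01111-
  32 | 10-000  (sole → essential)
  37 | 100101  (sole → essential)
  40 | 10-000  (sole → essential)
  55 | 11-111  (sole → essential)
  57 | 111-01  (sole → essential)
  61 | 111-01,1111-1
  63 | -11111,11-111,1111-1
Essential prime implicants: 0001-0, 011-11, 10-000, 100101, 11-111, 111-01

YES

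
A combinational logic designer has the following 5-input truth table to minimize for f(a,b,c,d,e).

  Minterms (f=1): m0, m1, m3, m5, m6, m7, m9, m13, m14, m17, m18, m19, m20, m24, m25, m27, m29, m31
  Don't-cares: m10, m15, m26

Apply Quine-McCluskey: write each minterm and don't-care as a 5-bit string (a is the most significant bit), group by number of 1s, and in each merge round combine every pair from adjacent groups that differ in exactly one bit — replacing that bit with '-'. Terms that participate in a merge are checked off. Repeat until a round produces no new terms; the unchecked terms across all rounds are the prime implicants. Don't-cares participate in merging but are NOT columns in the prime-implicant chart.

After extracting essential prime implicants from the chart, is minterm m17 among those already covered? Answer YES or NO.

NO

[col 0] 00000*, 00001*, 00011*, 00101*, 00110*, 00111*, 01001*, 01010*, 01101*, 01110*, 01111*, 10001*, 10010*, 10011*, 10100, 11000*, 11001*, 11010*, 11011*, 11101*, 11111*
[col 1] -0001*, -0011*, -1001*, -1010, -1101*, -1111*, 0-001*, 0-101*, 0-110*, 0-111*, 00-01*, 00-11*, 000-1*, 0000-, 001-1*, 0011-*, 01-01*, 01-10, 011-1*, 0111-*, 1-001*, 1-010*, 1-011*, 100-1*, 1001-*, 11-01*, 11-11*, 110-0*, 110-1*, 1100-*, 1101-*, 111-1*
[col 2] --001, -00-1, -1-01, -11-1, 0--01, 0-1-1, 0-11-, 00--1, 1-0-1, 1-01-, 11--1, 110--
Prime implicants: --001, -00-1, -1-01, -1010, -11-1, 0--01, 0-1-1, 0-11-, 00--1, 0000-, 01-10, 1-0-1, 1-01-, 10100, 11--1, 110--
PI chart (minterm → PIs covering it):
  0 | 0000-  (sole → essential)
  1 | --001,-00-1,0--01,00--1,0000-
  3 | -00-1,00--1
  5 | 0--01,0-1-1,00--1
  6 | 0-11-  (sole → essential)
  7 | 0-1-1,0-11-,00--1
  9 | --001,-1-01,0--01
  13 | -1-01,-11-1,0--01,0-1-1
  14 | 0-11-,01-10
  17 | --001,-00-1,1-0-1
  18 | 1-01-  (sole → essential)
  19 | -00-1,1-0-1,1-01-
  20 | 10100  (sole → essential)
  24 | 110--  (sole → essential)
  25 | --001,-1-01,1-0-1,11--1,110--
  27 | 1-0-1,1-01-,11--1,110--
  29 | -1-01,-11-1,11--1
  31 | -11-1,11--1
Essential prime implicants: 0-11-, 0000-, 1-01-, 10100, 110--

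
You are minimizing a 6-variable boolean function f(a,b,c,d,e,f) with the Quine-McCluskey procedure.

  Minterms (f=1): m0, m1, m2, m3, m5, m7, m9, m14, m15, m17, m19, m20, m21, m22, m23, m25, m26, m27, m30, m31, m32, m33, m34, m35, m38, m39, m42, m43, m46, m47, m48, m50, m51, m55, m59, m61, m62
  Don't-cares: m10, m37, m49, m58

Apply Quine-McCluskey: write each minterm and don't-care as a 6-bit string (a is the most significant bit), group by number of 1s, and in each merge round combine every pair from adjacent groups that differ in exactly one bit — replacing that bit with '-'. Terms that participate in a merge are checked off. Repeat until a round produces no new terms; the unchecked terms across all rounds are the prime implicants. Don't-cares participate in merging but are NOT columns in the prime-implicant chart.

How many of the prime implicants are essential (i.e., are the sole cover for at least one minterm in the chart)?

Round 0: 000000✓ 000001✓ 000010✓ 000011✓ 000101✓ 000111✓ 001001✓ 001010✓ 001110✓ 001111✓ 010001✓ 010011✓ 010100✓ 010101✓ 010110✓ 010111✓ 011001✓ 011010✓ 011011✓ 011110✓ 011111✓ 100000✓ 100001✓ 100010✓ 100011✓ 100101✓ 100110✓ 100111✓ 101010✓ 101011✓ 101110✓ 101111✓ 110000✓ 110001✓ 110010✓ 110011✓ 110111✓ 111010✓ 111011✓ 111101 111110✓
Round 1: -00000✓ -00001✓ -00010✓ -00011✓ -00101✓ -00111✓ -01010✓ -01110✓ -01111✓ -10001✓ -10011✓ -10111✓ -11010✓ -11011✓ -11110✓ 0-0001✓ 0-0011✓ 0-0101✓ 0-0111✓ 0-1001✓ 0-1010✓ 0-1110✓ 0-1111✓ 00-001✓ 00-010✓ 00-111✓ 000-01✓ 000-11✓ 0000-0✓ 0000-1✓ 00000-✓ 00001-✓ 0001-1✓ 001-10✓ 00111-✓ 01-001✓ 01-011✓ 01-110✓ 01-111✓ 010-01✓ 010-11✓ 0100-1✓ 0101-0✓ 0101-1✓ 01010-✓ 01011-✓ 011-10✓ 011-11✓ 0110-1✓ 01101-✓ 01111-✓ 1-0000✓ 1-0001✓ 1-0010✓ 1-0011✓ 1-0111✓ 1-1010✓ 1-1011✓ 1-1110✓ 10-010✓ 10-011✓ 10-110✓ 10-111✓ 100-01✓ 100-10✓ 100-11✓ 1000-0✓ 1000-1✓ 10000-✓ 10001-✓ 1001-1✓ 10011-✓ 101-10✓ 101-11✓ 10101-✓ 10111-✓ 11-010✓ 11-011✓ 110-11✓ 1100-0✓ 1100-1✓ 11000-✓ 11001-✓ 111-10✓ 11101-✓
Round 2: --0001✓ --0011✓ --0111✓ --1010✓ --1110✓ -0-010 -0-111 -00-01✓ -00-11✓ -000-0✓ -000-1✓ -0000-✓ -0001-✓ -001-1✓ -01-10✓ -0111- -1-011 -10-11✓ -100-1✓ -11-10✓ -1101- 0--001 0--111 0-0-01✓ 0-0-11✓ 0-00-1✓ 0-01-1✓ 0-1-10✓ 0-111- 000--1✓ 0000--✓ 01--11 01-0-1 01-11- 010--1✓ 0101-- 011-1- 1--010✓ 1--011✓ 1-0-11✓ 1-00-0✓ 1-00-1✓ 1-000-✓ 1-001-✓ 1-1-10✓ 1-101-✓ 10--10✓ 10--11✓ 10-01-✓ 10-11-✓ 100--1✓ 100-1-✓ 1000--✓ 101-1-✓ 11-01-✓ 1100--✓
Round 3: --0-11 --00-1 --1-10 -00--1 -000-- 0-0--1 1--01- 1-00-- 10--1-
PIs = {--0-11, --00-1, --1-10, -0-010, -0-111, -00--1, -000--, -0111-, -1-011, -1101-, 0--001, 0--111, 0-0--1, 0-111-, 01--11, 01-0-1, 01-11-, 0101--, 011-1-, 1--01-, 1-00--, 10--1-, 111101}
Coverage chart:
  m0: -000-- ←essential
  m1: --00-1,-00--1,-000--,0--001,0-0--1
  m2: -0-010,-000--
  m3: --0-11,--00-1,-00--1,-000--,0-0--1
  m5: -00--1,0-0--1
  m7: --0-11,-0-111,-00--1,0--111,0-0--1
  m9: 0--001 ←essential
  m14: --1-10,-0111-,0-111-
  m15: -0-111,-0111-,0--111,0-111-
  m17: --00-1,0--001,0-0--1,01-0-1
  m19: --0-11,--00-1,-1-011,0-0--1,01--11,01-0-1
  m20: 0101-- ←essential
  m21: 0-0--1,0101--
  m22: 01-11-,0101--
  m23: --0-11,0--111,0-0--1,01--11,01-11-,0101--
  m25: 0--001,01-0-1
  m26: --1-10,-1101-,011-1-
  m27: -1-011,-1101-,01--11,01-0-1,011-1-
  m30: --1-10,0-111-,01-11-,011-1-
  m31: 0--111,0-111-,01--11,01-11-,011-1-
  m32: -000--,1-00--
  m33: --00-1,-00--1,-000--,1-00--
  m34: -0-010,-000--,1--01-,1-00--,10--1-
  m35: --0-11,--00-1,-00--1,-000--,1--01-,1-00--,10--1-
  m38: 10--1- ←essential
  m39: --0-11,-0-111,-00--1,10--1-
  m42: --1-10,-0-010,1--01-,10--1-
  m43: 1--01-,10--1-
  m46: --1-10,-0111-,10--1-
  m47: -0-111,-0111-,10--1-
  m48: 1-00-- ←essential
  m50: 1--01-,1-00--
  m51: --0-11,--00-1,-1-011,1--01-,1-00--
  m55: --0-11 ←essential
  m59: -1-011,-1101-,1--01-
  m61: 111101 ←essential
  m62: --1-10 ←essential
Essential: --0-11, --1-10, -000--, 0--001, 0101--, 1-00--, 10--1-, 111101

8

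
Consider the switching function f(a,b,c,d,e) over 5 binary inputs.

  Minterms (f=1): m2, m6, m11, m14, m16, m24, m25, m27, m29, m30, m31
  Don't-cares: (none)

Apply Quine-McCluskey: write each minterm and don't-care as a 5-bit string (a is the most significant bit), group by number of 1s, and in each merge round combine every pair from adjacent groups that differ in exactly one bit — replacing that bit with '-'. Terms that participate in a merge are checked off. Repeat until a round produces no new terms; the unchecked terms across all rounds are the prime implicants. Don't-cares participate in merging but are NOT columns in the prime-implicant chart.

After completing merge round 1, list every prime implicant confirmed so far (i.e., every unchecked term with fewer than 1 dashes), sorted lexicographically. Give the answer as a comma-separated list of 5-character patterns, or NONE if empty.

NONE

size-2^0 implicants → 00010(✓)  00110(✓)  01011(✓)  01110(✓)  10000(✓)  11000(✓)  11001(✓)  11011(✓)  11101(✓)  11110(✓)  11111(✓)
size-2^1 implicants → -1011  -1110  0-110  00-10  1-000  11-01(✓)  11-11(✓)  110-1(✓)  1100-  111-1(✓)  1111-
size-2^2 implicants → 11--1
Unchecked terms (primes): -1011, -1110, 0-110, 00-10, 1-000, 11--1, 1100-, 1111-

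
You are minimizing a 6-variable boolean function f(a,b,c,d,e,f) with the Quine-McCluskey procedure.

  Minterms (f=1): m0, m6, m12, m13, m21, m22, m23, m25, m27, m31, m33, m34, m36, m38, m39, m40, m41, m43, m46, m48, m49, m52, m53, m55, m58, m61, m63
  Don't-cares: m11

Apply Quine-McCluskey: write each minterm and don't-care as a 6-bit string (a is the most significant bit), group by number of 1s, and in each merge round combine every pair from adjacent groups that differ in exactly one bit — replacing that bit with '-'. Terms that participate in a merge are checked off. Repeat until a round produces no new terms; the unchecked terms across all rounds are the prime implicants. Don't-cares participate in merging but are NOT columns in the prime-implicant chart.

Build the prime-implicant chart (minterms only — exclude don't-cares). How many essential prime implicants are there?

[col 0] 000000, 000110*, 001011*, 001100*, 001101*, 010101*, 010110*, 010111*, 011001*, 011011*, 011111*, 100001*, 100010*, 100100*, 100110*, 100111*, 101000*, 101001*, 101011*, 101110*, 110000*, 110001*, 110100*, 110101*, 110111*, 111010, 111101*, 111111*
[col 1] -00110, -01011, -10101*, -10111*, -11111*, 0-0110, 0-1011, 00110-, 01-111*, 0101-1*, 01011-, 011-11, 0110-1, 1-0001, 1-0100, 1-0111, 10-001, 10-110, 100-10, 1001-0, 10011-, 1010-1, 10100-, 11-101*, 11-111*, 110-00*, 110-01*, 11000-*, 1101-1*, 11010-*, 1111-1*
[col 2] -1-111, -101-1, 11-1-1, 110-0-
Prime implicants: -00110, -01011, -1-111, -101-1, 0-0110, 0-1011, 000000, 00110-, 01011-, 011-11, 0110-1, 1-0001, 1-0100, 1-0111, 10-001, 10-110, 100-10, 1001-0, 10011-, 1010-1, 10100-, 11-1-1, 110-0-, 111010
PI chart (minterm → PIs covering it):
  0 | 000000  (sole → essential)
  6 | -00110,0-0110
  12 | 00110-  (sole → essential)
  13 | 00110-  (sole → essential)
  21 | -101-1  (sole → essential)
  22 | 0-0110,01011-
  23 | -1-111,-101-1,01011-
  25 | 0110-1  (sole → essential)
  27 | 0-1011,011-11,0110-1
  31 | -1-111,011-11
  33 | 1-0001,10-001
  34 | 100-10  (sole → essential)
  36 | 1-0100,1001-0
  38 | -00110,10-110,100-10,1001-0,10011-
  39 | 1-0111,10011-
  40 | 10100-  (sole → essential)
  41 | 10-001,1010-1,10100-
  43 | -01011,1010-1
  46 | 10-110  (sole → essential)
  48 | 110-0-  (sole → essential)
  49 | 1-0001,110-0-
  52 | 1-0100,110-0-
  53 | -101-1,11-1-1,110-0-
  55 | -1-111,-101-1,1-0111,11-1-1
  58 | 111010  (sole → essential)
  61 | 11-1-1  (sole → essential)
  63 | -1-111,11-1-1
Essential prime implicants: -101-1, 000000, 00110-, 0110-1, 10-110, 100-10, 10100-, 11-1-1, 110-0-, 111010

10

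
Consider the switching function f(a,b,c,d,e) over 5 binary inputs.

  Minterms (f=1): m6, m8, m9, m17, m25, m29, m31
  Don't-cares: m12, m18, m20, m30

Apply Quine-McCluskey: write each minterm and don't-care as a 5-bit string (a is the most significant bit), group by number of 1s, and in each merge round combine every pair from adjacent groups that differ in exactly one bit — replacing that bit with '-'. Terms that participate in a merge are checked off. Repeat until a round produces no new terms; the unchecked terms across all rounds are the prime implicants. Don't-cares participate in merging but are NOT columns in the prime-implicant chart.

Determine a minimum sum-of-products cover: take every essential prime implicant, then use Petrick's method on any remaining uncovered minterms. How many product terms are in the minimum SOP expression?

4

size-2^0 implicants → 00110  01000(✓)  01001(✓)  01100(✓)  10001(✓)  10010  10100  11001(✓)  11101(✓)  11110(✓)  11111(✓)
size-2^1 implicants → -1001  01-00  0100-  1-001  11-01  111-1  1111-
Unchecked terms (primes): -1001, 00110, 01-00, 0100-, 1-001, 10010, 10100, 11-01, 111-1, 1111-
Minterm coverage:
  m6 ⊆ 00110 [E]
  m8 ⊆ 01-00,0100-
  m9 ⊆ -1001,0100-
  m17 ⊆ 1-001 [E]
  m25 ⊆ -1001,1-001,11-01
  m29 ⊆ 11-01,111-1
  m31 ⊆ 111-1,1111-
E = {00110, 1-001}
Petrick residual → 0100-, 111-1
Cover = a'b'cde' + a'bc'd' + ac'd'e + abce  |cover|=4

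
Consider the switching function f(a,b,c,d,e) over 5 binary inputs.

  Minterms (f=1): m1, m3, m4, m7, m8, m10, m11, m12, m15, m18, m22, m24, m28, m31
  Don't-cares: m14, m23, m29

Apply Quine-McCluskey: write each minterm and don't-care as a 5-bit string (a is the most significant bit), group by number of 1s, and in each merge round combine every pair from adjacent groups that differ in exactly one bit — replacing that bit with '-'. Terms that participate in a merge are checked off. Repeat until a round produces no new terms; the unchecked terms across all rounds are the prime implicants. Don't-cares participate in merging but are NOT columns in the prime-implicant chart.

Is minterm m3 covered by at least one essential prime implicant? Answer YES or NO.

YES

Round 0: 00001✓ 00011✓ 00100✓ 00111✓ 01000✓ 01010✓ 01011✓ 01100✓ 01110✓ 01111✓ 10010✓ 10110✓ 10111✓ 11000✓ 11100✓ 11101✓ 11111✓
Round 1: -0111✓ -1000✓ -1100✓ -1111✓ 0-011✓ 0-100 0-111✓ 00-11✓ 000-1 01-00✓ 01-10✓ 01-11✓ 010-0✓ 0101-✓ 011-0✓ 0111-✓ 1-111✓ 10-10 1011- 11-00✓ 111-1 1110-
Round 2: --111 -1-00 0--11 01--0 01-1-
PIs = {--111, -1-00, 0--11, 0-100, 000-1, 01--0, 01-1-, 10-10, 1011-, 111-1, 1110-}
Coverage chart:
  m1: 000-1 ←essential
  m3: 0--11,000-1
  m4: 0-100 ←essential
  m7: --111,0--11
  m8: -1-00,01--0
  m10: 01--0,01-1-
  m11: 0--11,01-1-
  m12: -1-00,0-100,01--0
  m15: --111,0--11,01-1-
  m18: 10-10 ←essential
  m22: 10-10,1011-
  m24: -1-00 ←essential
  m28: -1-00,1110-
  m31: --111,111-1
Essential: -1-00, 0-100, 000-1, 10-10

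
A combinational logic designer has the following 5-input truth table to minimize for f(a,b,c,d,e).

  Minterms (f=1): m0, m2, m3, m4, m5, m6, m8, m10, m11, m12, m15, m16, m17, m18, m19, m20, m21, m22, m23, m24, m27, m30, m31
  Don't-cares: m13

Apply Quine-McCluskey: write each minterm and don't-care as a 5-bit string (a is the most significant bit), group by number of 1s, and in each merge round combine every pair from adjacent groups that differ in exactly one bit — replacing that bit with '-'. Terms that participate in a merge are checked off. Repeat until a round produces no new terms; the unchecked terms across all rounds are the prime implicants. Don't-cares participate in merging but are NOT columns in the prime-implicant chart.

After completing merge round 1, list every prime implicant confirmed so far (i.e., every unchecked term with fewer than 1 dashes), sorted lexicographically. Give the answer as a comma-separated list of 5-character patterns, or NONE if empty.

Round 0: 00000✓ 00010✓ 00011✓ 00100✓ 00101✓ 00110✓ 01000✓ 01010✓ 01011✓ 01100✓ 01101✓ 01111✓ 10000✓ 10001✓ 10010✓ 10011✓ 10100✓ 10101✓ 10110✓ 10111✓ 11000✓ 11011✓ 11110✓ 11111✓
Round 1: -0000✓ -0010✓ -0011✓ -0100✓ -0101✓ -0110✓ -1000✓ -1011✓ -1111✓ 0-000✓ 0-010✓ 0-011✓ 0-100✓ 0-101✓ 00-00✓ 00-10✓ 000-0✓ 0001-✓ 001-0✓ 0010-✓ 01-00✓ 01-11✓ 010-0✓ 0101-✓ 011-1 0110-✓ 1-000✓ 1-011✓ 1-110✓ 1-111✓ 10-00✓ 10-01✓ 10-10✓ 10-11✓ 100-0✓ 100-1✓ 1000-✓ 1001-✓ 101-0✓ 101-1✓ 1010-✓ 1011-✓ 11-11✓ 1111-✓
Round 2: --000 --011 -0-00✓ -0-10✓ -00-0✓ -001- -01-0✓ -010- -1-11 0--00 0-0-0 0-01- 0-10- 00--0✓ 1--11 1-11- 10--0✓ 10--1✓ 10-0-✓ 10-1-✓ 100--✓ 101--✓
Round 3: -0--0 10---
PIs = {--000, --011, -0--0, -001-, -010-, -1-11, 0--00, 0-0-0, 0-01-, 0-10-, 011-1, 1--11, 1-11-, 10---}

NONE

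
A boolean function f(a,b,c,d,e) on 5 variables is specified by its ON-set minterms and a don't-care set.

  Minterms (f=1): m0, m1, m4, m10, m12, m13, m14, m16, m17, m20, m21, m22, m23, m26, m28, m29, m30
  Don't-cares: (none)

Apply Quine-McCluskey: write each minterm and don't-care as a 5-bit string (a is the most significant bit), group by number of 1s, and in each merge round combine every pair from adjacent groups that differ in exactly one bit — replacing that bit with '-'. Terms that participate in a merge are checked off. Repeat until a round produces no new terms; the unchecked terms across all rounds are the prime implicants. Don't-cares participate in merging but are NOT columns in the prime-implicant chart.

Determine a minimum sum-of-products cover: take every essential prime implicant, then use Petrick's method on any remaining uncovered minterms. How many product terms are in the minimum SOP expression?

[col 0] 00000*, 00001*, 00100*, 01010*, 01100*, 01101*, 01110*, 10000*, 10001*, 10100*, 10101*, 10110*, 10111*, 11010*, 11100*, 11101*, 11110*
[col 1] -0000*, -0001*, -0100*, -1010*, -1100*, -1101*, -1110*, 0-100*, 00-00*, 0000-*, 01-10*, 011-0*, 0110-*, 1-100*, 1-101*, 1-110*, 10-00*, 10-01*, 1000-*, 101-0*, 101-1*, 1010-*, 1011-*, 11-10*, 111-0*, 1110-*
[col 2] --100, -0-00, -000-, -1-10, -11-0, -110-, 1-1-0, 1-10-, 10-0-, 101--
Prime implicants: --100, -0-00, -000-, -1-10, -11-0, -110-, 1-1-0, 1-10-, 10-0-, 101--
PI chart (minterm → PIs covering it):
  0 | -0-00,-000-
  1 | -000-  (sole → essential)
  4 | --100,-0-00
  10 | -1-10  (sole → essential)
  12 | --100,-11-0,-110-
  13 | -110-  (sole → essential)
  14 | -1-10,-11-0
  16 | -0-00,-000-,10-0-
  17 | -000-,10-0-
  20 | --100,-0-00,1-1-0,1-10-,10-0-,101--
  21 | 1-10-,10-0-,101--
  22 | 1-1-0,101--
  23 | 101--  (sole → essential)
  26 | -1-10  (sole → essential)
  28 | --100,-11-0,-110-,1-1-0,1-10-
  29 | -110-,1-10-
  30 | -1-10,-11-0,1-1-0
Essential prime implicants: -000-, -1-10, -110-, 101--
Petrick residual → --100
Minimum SOP uses 5 PIs: cd'e' + b'c'd' + bde' + bcd' + ab'c

5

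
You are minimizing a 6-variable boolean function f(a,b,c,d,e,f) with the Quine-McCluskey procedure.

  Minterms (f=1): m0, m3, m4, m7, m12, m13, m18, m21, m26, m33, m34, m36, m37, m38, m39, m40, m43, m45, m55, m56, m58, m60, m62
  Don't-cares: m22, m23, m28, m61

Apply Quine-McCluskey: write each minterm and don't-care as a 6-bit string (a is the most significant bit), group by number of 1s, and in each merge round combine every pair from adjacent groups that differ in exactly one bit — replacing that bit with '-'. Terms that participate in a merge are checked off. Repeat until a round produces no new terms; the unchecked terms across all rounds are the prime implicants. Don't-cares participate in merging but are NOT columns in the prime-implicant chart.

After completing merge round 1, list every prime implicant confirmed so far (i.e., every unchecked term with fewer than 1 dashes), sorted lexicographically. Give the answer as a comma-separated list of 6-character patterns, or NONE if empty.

Round 0: 000000✓ 000011✓ 000100✓ 000111✓ 001100✓ 001101✓ 010010✓ 010101✓ 010110✓ 010111✓ 011010✓ 011100✓ 100001✓ 100010✓ 100100✓ 100101✓ 100110✓ 100111✓ 101000✓ 101011 101101✓ 110111✓ 111000✓ 111010✓ 111100✓ 111101✓ 111110✓
Round 1: -00100 -00111✓ -01101 -10111✓ -11010 -11100 0-0111✓ 0-1100 00-100 000-00 000-11 00110- 01-010 010-10 0101-1 01011- 1-0111✓ 1-1000 1-1101 10-101 100-01 100-10 1001-0✓ 1001-1✓ 10010-✓ 10011-✓ 111-00✓ 111-10✓ 1110-0✓ 1111-0✓ 11110-
Round 2: --0111 1001-- 111--0
PIs = {--0111, -00100, -01101, -11010, -11100, 0-1100, 00-100, 000-00, 000-11, 00110-, 01-010, 010-10, 0101-1, 01011-, 1-1000, 1-1101, 10-101, 100-01, 100-10, 1001--, 101011, 111--0, 11110-}

101011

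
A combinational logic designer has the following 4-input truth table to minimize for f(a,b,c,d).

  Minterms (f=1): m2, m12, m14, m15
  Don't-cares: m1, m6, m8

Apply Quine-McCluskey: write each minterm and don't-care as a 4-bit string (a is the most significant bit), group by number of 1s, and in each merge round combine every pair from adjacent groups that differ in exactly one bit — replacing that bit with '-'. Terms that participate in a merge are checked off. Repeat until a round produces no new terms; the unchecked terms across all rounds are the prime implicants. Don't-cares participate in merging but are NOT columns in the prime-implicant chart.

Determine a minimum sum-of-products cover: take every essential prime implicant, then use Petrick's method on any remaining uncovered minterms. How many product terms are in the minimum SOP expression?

size-2^0 implicants → 0001  0010(✓)  0110(✓)  1000(✓)  1100(✓)  1110(✓)  1111(✓)
size-2^1 implicants → -110  0-10  1-00  11-0  111-
Unchecked terms (primes): -110, 0-10, 0001, 1-00, 11-0, 111-
Minterm coverage:
  m2 ⊆ 0-10 [E]
  m12 ⊆ 1-00,11-0
  m14 ⊆ -110,11-0,111-
  m15 ⊆ 111- [E]
E = {0-10, 111-}
Petrick residual → 1-00
Cover = a'cd' + ac'd' + abc  |cover|=3

3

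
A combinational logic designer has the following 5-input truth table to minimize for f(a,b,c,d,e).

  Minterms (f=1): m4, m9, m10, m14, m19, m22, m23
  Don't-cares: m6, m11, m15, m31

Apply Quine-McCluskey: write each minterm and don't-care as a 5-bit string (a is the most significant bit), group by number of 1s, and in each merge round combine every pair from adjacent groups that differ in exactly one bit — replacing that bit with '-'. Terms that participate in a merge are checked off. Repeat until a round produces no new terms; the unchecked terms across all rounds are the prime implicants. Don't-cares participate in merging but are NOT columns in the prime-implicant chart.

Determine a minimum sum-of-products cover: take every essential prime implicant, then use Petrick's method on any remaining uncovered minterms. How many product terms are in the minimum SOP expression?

5

size-2^0 implicants → 00100(✓)  00110(✓)  01001(✓)  01010(✓)  01011(✓)  01110(✓)  01111(✓)  10011(✓)  10110(✓)  10111(✓)  11111(✓)
size-2^1 implicants → -0110  -1111  0-110  001-0  01-10(✓)  01-11(✓)  010-1  0101-(✓)  0111-(✓)  1-111  10-11  1011-
size-2^2 implicants → 01-1-
Unchecked terms (primes): -0110, -1111, 0-110, 001-0, 01-1-, 010-1, 1-111, 10-11, 1011-
Minterm coverage:
  m4 ⊆ 001-0 [E]
  m9 ⊆ 010-1 [E]
  m10 ⊆ 01-1- [E]
  m14 ⊆ 0-110,01-1-
  m19 ⊆ 10-11 [E]
  m22 ⊆ -0110,1011-
  m23 ⊆ 1-111,10-11,1011-
E = {001-0, 01-1-, 010-1, 10-11}
Petrick residual → -0110
Cover = b'cde' + a'b'ce' + a'bd + a'bc'e + ab'de  |cover|=5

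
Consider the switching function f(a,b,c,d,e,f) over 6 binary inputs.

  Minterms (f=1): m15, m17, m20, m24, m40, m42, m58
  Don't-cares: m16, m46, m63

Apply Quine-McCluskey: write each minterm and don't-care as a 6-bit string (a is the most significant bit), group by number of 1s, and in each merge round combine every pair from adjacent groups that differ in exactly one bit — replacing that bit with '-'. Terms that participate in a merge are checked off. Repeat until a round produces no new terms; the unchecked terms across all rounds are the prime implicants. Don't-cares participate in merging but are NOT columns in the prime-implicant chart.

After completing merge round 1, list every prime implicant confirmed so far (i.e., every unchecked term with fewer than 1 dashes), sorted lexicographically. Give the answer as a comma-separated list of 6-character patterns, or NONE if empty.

001111, 111111

[col 0] 001111, 010000*, 010001*, 010100*, 011000*, 101000*, 101010*, 101110*, 111010*, 111111
[col 1] 01-000, 010-00, 01000-, 1-1010, 101-10, 1010-0
Prime implicants: 001111, 01-000, 010-00, 01000-, 1-1010, 101-10, 1010-0, 111111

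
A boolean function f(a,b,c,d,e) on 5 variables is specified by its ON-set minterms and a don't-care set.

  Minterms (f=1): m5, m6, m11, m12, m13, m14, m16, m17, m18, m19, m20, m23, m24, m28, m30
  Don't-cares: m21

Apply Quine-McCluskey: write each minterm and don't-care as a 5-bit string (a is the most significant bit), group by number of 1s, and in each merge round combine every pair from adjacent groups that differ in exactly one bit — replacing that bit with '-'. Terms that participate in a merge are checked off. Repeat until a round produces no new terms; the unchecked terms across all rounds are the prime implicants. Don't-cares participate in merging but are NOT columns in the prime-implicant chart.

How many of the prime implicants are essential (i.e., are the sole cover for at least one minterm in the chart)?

Round 0: 00101✓ 00110✓ 01011 01100✓ 01101✓ 01110✓ 10000✓ 10001✓ 10010✓ 10011✓ 10100✓ 10101✓ 10111✓ 11000✓ 11100✓ 11110✓
Round 1: -0101 -1100✓ -1110✓ 0-101 0-110 011-0✓ 0110- 1-000✓ 1-100✓ 10-00✓ 10-01✓ 10-11✓ 100-0✓ 100-1✓ 1000-✓ 1001-✓ 101-1✓ 1010-✓ 11-00✓ 111-0✓
Round 2: -11-0 1--00 10--1 10-0- 100--
PIs = {-0101, -11-0, 0-101, 0-110, 01011, 0110-, 1--00, 10--1, 10-0-, 100--}
Coverage chart:
  m5: -0101,0-101
  m6: 0-110 ←essential
  m11: 01011 ←essential
  m12: -11-0,0110-
  m13: 0-101,0110-
  m14: -11-0,0-110
  m16: 1--00,10-0-,100--
  m17: 10--1,10-0-,100--
  m18: 100-- ←essential
  m19: 10--1,100--
  m20: 1--00,10-0-
  m23: 10--1 ←essential
  m24: 1--00 ←essential
  m28: -11-0,1--00
  m30: -11-0 ←essential
Essential: -11-0, 0-110, 01011, 1--00, 10--1, 100--

6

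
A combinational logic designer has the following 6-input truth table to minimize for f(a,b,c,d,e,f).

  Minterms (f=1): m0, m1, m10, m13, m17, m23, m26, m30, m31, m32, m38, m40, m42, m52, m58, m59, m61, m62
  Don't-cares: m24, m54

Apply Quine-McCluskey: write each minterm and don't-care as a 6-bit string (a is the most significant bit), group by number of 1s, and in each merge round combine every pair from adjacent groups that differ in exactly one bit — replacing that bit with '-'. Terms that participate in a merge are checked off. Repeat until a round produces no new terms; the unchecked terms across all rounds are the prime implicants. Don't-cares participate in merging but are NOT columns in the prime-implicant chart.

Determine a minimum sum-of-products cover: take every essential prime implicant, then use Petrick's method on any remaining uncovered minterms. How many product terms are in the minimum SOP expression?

11

size-2^0 implicants → 000000(✓)  000001(✓)  001010(✓)  001101  010001(✓)  010111(✓)  011000(✓)  011010(✓)  011110(✓)  011111(✓)  100000(✓)  100110(✓)  101000(✓)  101010(✓)  110100(✓)  110110(✓)  111010(✓)  111011(✓)  111101  111110(✓)
size-2^1 implicants → -00000  -01010(✓)  -11010(✓)  -11110(✓)  0-0001  0-1010(✓)  00000-  01-111  011-10(✓)  0110-0  01111-  1-0110  1-1010(✓)  10-000  1010-0  11-110  1101-0  111-10(✓)  11101-
size-2^2 implicants → --1010  -11-10
Unchecked terms (primes): --1010, -00000, -11-10, 0-0001, 00000-, 001101, 01-111, 0110-0, 01111-, 1-0110, 10-000, 1010-0, 11-110, 1101-0, 11101-, 111101
Minterm coverage:
  m0 ⊆ -00000,00000-
  m1 ⊆ 0-0001,00000-
  m10 ⊆ --1010 [E]
  m13 ⊆ 001101 [E]
  m17 ⊆ 0-0001 [E]
  m23 ⊆ 01-111 [E]
  m26 ⊆ --1010,-11-10,0110-0
  m30 ⊆ -11-10,01111-
  m31 ⊆ 01-111,01111-
  m32 ⊆ -00000,10-000
  m38 ⊆ 1-0110 [E]
  m40 ⊆ 10-000,1010-0
  m42 ⊆ --1010,1010-0
  m52 ⊆ 1101-0 [E]
  m58 ⊆ --1010,-11-10,11101-
  m59 ⊆ 11101- [E]
  m61 ⊆ 111101 [E]
  m62 ⊆ -11-10,11-110
E = {--1010, 0-0001, 001101, 01-111, 1-0110, 1101-0, 11101-, 111101}
Petrick residual → -00000, -11-10, 10-000
Cover = cd'ef' + b'c'd'e'f' + bcef' + a'c'd'e'f + a'b'cde'f + a'bdef + ac'def' + ab'd'e'f' + abc'df' + abcd'e + abcde'f  |cover|=11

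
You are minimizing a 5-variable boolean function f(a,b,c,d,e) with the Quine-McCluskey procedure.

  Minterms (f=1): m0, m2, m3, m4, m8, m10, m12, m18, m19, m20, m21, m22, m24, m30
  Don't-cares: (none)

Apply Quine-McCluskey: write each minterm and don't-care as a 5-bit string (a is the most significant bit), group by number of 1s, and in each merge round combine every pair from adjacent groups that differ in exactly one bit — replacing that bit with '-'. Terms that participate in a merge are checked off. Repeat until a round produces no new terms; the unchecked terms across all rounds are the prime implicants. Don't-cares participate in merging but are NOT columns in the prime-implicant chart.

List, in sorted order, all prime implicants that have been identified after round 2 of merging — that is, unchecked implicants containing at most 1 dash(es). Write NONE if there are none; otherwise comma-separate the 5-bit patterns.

-0100, -1000, 1-110, 10-10, 101-0, 1010-

Round 0: 00000✓ 00010✓ 00011✓ 00100✓ 01000✓ 01010✓ 01100✓ 10010✓ 10011✓ 10100✓ 10101✓ 10110✓ 11000✓ 11110✓
Round 1: -0010✓ -0011✓ -0100 -1000 0-000✓ 0-010✓ 0-100✓ 00-00✓ 000-0✓ 0001-✓ 01-00✓ 010-0✓ 1-110 10-10 1001-✓ 101-0 1010-
Round 2: -001- 0--00 0-0-0
PIs = {-001-, -0100, -1000, 0--00, 0-0-0, 1-110, 10-10, 101-0, 1010-}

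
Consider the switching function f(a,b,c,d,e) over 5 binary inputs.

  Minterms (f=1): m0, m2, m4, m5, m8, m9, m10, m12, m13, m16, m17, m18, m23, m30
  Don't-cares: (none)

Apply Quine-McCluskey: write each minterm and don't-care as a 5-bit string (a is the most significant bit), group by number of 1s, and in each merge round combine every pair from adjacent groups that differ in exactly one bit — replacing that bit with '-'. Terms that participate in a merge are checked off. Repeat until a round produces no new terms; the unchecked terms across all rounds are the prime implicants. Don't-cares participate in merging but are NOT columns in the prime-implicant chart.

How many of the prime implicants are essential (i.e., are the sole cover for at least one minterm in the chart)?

size-2^0 implicants → 00000(✓)  00010(✓)  00100(✓)  00101(✓)  01000(✓)  01001(✓)  01010(✓)  01100(✓)  01101(✓)  10000(✓)  10001(✓)  10010(✓)  10111  11110
size-2^1 implicants → -0000(✓)  -0010(✓)  0-000(✓)  0-010(✓)  0-100(✓)  0-101(✓)  00-00(✓)  000-0(✓)  0010-(✓)  01-00(✓)  01-01(✓)  010-0(✓)  0100-(✓)  0110-(✓)  100-0(✓)  1000-
size-2^2 implicants → -00-0  0--00  0-0-0  0-10-  01-0-
Unchecked terms (primes): -00-0, 0--00, 0-0-0, 0-10-, 01-0-, 1000-, 10111, 11110
Minterm coverage:
  m0 ⊆ -00-0,0--00,0-0-0
  m2 ⊆ -00-0,0-0-0
  m4 ⊆ 0--00,0-10-
  m5 ⊆ 0-10- [E]
  m8 ⊆ 0--00,0-0-0,01-0-
  m9 ⊆ 01-0- [E]
  m10 ⊆ 0-0-0 [E]
  m12 ⊆ 0--00,0-10-,01-0-
  m13 ⊆ 0-10-,01-0-
  m16 ⊆ -00-0,1000-
  m17 ⊆ 1000- [E]
  m18 ⊆ -00-0 [E]
  m23 ⊆ 10111 [E]
  m30 ⊆ 11110 [E]
E = {-00-0, 0-0-0, 0-10-, 01-0-, 1000-, 10111, 11110}

7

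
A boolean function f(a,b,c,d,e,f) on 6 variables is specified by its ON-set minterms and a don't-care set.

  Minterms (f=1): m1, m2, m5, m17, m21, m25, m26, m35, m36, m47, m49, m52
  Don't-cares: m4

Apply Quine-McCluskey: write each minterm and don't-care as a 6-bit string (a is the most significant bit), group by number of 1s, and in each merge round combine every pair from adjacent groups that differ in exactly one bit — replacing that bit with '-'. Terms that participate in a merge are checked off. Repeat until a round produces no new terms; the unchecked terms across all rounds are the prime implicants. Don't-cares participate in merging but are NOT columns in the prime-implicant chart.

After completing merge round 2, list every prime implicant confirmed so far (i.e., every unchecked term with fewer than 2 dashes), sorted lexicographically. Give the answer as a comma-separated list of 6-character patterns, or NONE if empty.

Round 0: 000001✓ 000010 000100✓ 000101✓ 010001✓ 010101✓ 011001✓ 011010 100011 100100✓ 101111 110001✓ 110100✓
Round 1: -00100 -10001 0-0001✓ 0-0101✓ 000-01✓ 00010- 01-001 010-01✓ 1-0100
Round 2: 0-0-01
PIs = {-00100, -10001, 0-0-01, 000010, 00010-, 01-001, 011010, 1-0100, 100011, 101111}

-00100, -10001, 000010, 00010-, 01-001, 011010, 1-0100, 100011, 101111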